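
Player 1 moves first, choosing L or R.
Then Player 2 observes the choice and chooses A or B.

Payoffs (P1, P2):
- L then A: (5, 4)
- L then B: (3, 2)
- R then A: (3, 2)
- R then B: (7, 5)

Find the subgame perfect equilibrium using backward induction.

P1 plays R, P2 plays A after L and B after R; Payoff (7, 5)

Work:
Backward induction:
After L: P2 chooses A → P1 gets 5
After R: P2 chooses B → P1 gets 7
P1 chooses R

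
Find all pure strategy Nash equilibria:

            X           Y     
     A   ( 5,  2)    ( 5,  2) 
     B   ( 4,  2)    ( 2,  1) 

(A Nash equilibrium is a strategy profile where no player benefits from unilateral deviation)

Nash equilibrium: (A, X), (A, Y)

Work:
Best responses:
  P1 vs X: payoffs [5, 4] → best response A (payoff 5)
  P1 vs Y: payoffs [5, 2] → best response A (payoff 5)
  P2 vs A: payoffs [2, 2] → best response X/Y (payoff 2)
  P2 vs B: payoffs [2, 1] → best response X (payoff 2)
Mutual best responses: (A,X), (A,Y) → Nash equilibria.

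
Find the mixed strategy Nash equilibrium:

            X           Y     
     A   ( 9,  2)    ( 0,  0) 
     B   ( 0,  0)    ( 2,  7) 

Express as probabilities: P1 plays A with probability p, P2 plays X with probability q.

p = 0.7778, q = 0.1818

Work:
Find probabilities that make opponent indifferent:
P2 chooses q to make P1 indifferent between A and B
P1 chooses p to make P2 indifferent between X and Y
Mixed NE: P1 plays (A: 0.7778, B: 0.2222), P2 plays (X: 0.1818, Y: 0.8182)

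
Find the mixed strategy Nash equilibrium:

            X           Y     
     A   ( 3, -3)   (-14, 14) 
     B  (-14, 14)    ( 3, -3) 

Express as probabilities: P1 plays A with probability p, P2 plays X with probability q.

p = 0.5, q = 0.5

Work:
Find probabilities that make opponent indifferent:
P2 chooses q to make P1 indifferent between A and B
P1 chooses p to make P2 indifferent between X and Y
Mixed NE: P1 plays (A: 0.5, B: 0.5), P2 plays (X: 0.5, Y: 0.5)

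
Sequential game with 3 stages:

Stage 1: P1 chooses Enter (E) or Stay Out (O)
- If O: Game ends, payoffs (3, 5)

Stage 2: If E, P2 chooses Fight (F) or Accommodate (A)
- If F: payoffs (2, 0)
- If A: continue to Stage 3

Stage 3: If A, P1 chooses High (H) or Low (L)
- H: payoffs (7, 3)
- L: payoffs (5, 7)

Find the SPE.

SPE: (E, A, H); Outcome (7, 3)

Work:
Stage 3: P1 chooses H (7 vs 5)
Stage 2: P2: F->0, A->3 (anticipating H). Choose A
Stage 1: P1: O->3, E->7 (anticipating A, H). Choose E
SPE path: E -> A -> H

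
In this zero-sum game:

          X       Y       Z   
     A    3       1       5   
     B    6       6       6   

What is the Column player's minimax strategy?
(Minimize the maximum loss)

Column should play X or Y or Z (all achieve the minimum), value = 6

Work:
Column player minimizes Row's maximum payoff:
Column X: max payoff to Row = 6
Column Y: max payoff to Row = 6
Column Z: max payoff to Row = 6
Minimum is 6, achieved by columns X, Y, Z (tied).
Each of X or Y or Z is a minimax strategy.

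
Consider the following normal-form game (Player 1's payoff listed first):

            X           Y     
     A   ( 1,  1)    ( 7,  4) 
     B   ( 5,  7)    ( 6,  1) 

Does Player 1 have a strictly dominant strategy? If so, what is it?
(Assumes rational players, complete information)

No strictly dominant strategy exists for Player 1

Work:
A strategy strictly dominates another if it gives a strictly higher payoff against every opponent action. Compare each pair of P1's strategies column-by-column:
  A vs B: [1 vs 5, 7 vs 6] → A does not strictly dominate B (column X: 1 ≤ 5)
  B vs A: [5 vs 1, 6 vs 7] → B does not strictly dominate A (column Y: 6 ≤ 7)
No single strategy strictly dominates all others → no strictly dominant strategy.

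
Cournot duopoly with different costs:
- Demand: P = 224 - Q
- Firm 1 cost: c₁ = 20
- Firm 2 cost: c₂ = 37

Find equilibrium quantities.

q₁* = 73.67, q₂* = 56.67

Work:
Reaction: q₁ = (224 - 20 - q₂)/2
Reaction: q₂ = (224 - 37 - q₁)/2
Solve simultaneously:
q₁* = (224 - 2×20 + 37)/3 = 73.67
q₂* = (224 - 2×37 + 20)/3 = 56.67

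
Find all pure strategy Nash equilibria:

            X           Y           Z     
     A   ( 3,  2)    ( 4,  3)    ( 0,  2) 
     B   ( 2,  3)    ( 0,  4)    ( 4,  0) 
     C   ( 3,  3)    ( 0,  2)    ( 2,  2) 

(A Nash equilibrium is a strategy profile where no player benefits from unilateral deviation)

Nash equilibrium: (A, Y), (C, X)

Work:
Best responses:
  P1 vs X: payoffs [3, 2, 3] → best response A/C (payoff 3)
  P1 vs Y: payoffs [4, 0, 0] → best response A (payoff 4)
  P1 vs Z: payoffs [0, 4, 2] → best response B (payoff 4)
  P2 vs A: payoffs [2, 3, 2] → best response Y (payoff 3)
  P2 vs B: payoffs [3, 4, 0] → best response Y (payoff 4)
  P2 vs C: payoffs [3, 2, 2] → best response X (payoff 3)
Mutual best responses: (A,Y), (C,X) → Nash equilibria.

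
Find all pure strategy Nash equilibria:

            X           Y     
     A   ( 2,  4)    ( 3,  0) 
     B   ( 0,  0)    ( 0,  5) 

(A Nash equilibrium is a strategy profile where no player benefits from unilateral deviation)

Nash equilibrium: (A, X)

Work:
Best responses:
  P1 vs X: payoffs [2, 0] → best response A (payoff 2)
  P1 vs Y: payoffs [3, 0] → best response A (payoff 3)
  P2 vs A: payoffs [4, 0] → best response X (payoff 4)
  P2 vs B: payoffs [0, 5] → best response Y (payoff 5)
Mutual best responses: (A,X) → Nash equilibria.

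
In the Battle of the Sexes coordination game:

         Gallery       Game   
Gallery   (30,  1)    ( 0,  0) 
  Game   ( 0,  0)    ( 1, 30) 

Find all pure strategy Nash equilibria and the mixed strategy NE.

Pure NE: (Gallery, Gallery) and (Game, Game); Mixed NE: p = 0.9677, q = 0.0323

Work:
Check pure NE:
(Gallery, Gallery): (30, 1) - no unilateral deviation beneficial
(Game, Game): (1, 30) - no unilateral deviation beneficial
Mixed NE: P1 plays Gallery with p = 0.9677, P2 plays Gallery with q = 0.0323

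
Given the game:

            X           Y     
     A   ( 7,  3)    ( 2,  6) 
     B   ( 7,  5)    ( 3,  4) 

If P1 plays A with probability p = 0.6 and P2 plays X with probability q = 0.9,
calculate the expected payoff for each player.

E[P1] = 6.54, E[P2] = 3.94

Work:
E[P1] = p·q·π₁(A,X) + p·(1-q)·π₁(A,Y) + (1-p)·q·π₁(B,X) + (1-p)·(1-q)·π₁(B,Y)
= 0.6·0.9·7 + 0.6·0.1·2 + 0.4·0.9·7 + 0.4·0.1·3
= 6.54

E[P2] = 3.94 (similar calculation)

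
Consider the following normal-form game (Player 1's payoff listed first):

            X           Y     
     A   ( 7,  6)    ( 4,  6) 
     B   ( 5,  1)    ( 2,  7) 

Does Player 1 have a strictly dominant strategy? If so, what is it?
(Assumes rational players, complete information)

Yes, Player 1's strictly dominant strategy is A

Work:
A strategy strictly dominates another if it gives a strictly higher payoff against every opponent action. Compare each pair of P1's strategies column-by-column:
  A vs B: [7 vs 5, 4 vs 2] → A strictly dominates B
  B vs A: [5 vs 7, 2 vs 4] → B does not strictly dominate A (column X: 5 ≤ 7)
A strictly dominates every other strategy → strictly dominant.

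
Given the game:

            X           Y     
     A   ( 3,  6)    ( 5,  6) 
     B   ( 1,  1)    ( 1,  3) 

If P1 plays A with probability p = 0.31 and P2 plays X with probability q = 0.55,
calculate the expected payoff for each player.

E[P1] = 1.899, E[P2] = 3.171

Work:
E[P1] = p·q·π₁(A,X) + p·(1-q)·π₁(A,Y) + (1-p)·q·π₁(B,X) + (1-p)·(1-q)·π₁(B,Y)
= 0.31·0.55·3 + 0.31·0.45·5 + 0.69·0.55·1 + 0.69·0.45·1
= 1.899

E[P2] = 3.171 (similar calculation)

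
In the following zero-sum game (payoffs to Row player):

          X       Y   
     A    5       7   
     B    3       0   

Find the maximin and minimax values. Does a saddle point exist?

Maximin = 5, Minimax = 5, Saddle: True

Work:
Row minimums: [5, 0] → maximin = 5
Column maximums: [5, 7] → minimax = 5
Saddle point exists! Game value = 5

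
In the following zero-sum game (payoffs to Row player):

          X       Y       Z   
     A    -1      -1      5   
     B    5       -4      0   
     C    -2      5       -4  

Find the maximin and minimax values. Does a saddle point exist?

Maximin = -1, Minimax = 5, Saddle: False

Work:
Row minimums: [-1, -4, -4] → maximin = -1
Column maximums: [5, 5, 5] → minimax = 5
No saddle point (maximin ≠ minimax). Mixed strategy needed.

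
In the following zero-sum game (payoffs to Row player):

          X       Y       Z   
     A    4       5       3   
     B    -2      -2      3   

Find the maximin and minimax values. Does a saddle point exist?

Maximin = 3, Minimax = 3, Saddle: True

Work:
Row minimums: [3, -2] → maximin = 3
Column maximums: [4, 5, 3] → minimax = 3
Saddle point exists! Game value = 3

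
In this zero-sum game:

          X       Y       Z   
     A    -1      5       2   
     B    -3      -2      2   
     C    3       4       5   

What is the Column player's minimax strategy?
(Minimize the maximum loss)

Column should play X, value = 3

Work:
Column player minimizes Row's maximum payoff:
Column X: max payoff to Row = 3
Column Y: max payoff to Row = 5
Column Z: max payoff to Row = 5
Minimum is 3, achieved by column X.
Minimax strategy: X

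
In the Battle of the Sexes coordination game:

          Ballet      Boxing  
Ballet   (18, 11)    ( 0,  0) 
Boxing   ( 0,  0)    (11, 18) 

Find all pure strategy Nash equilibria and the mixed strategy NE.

Pure NE: (Ballet, Ballet) and (Boxing, Boxing); Mixed NE: p = 0.6207, q = 0.3793

Work:
Check pure NE:
(Ballet, Ballet): (18, 11) - no unilateral deviation beneficial
(Boxing, Boxing): (11, 18) - no unilateral deviation beneficial
Mixed NE: P1 plays Ballet with p = 0.6207, P2 plays Ballet with q = 0.3793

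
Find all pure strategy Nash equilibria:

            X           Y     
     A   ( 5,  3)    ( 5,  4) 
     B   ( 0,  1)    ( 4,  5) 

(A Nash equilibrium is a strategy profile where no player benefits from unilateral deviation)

Nash equilibrium: (A, Y)

Work:
Best responses:
  P1 vs X: payoffs [5, 0] → best response A (payoff 5)
  P1 vs Y: payoffs [5, 4] → best response A (payoff 5)
  P2 vs A: payoffs [3, 4] → best response Y (payoff 4)
  P2 vs B: payoffs [1, 5] → best response Y (payoff 5)
Mutual best responses: (A,Y) → Nash equilibria.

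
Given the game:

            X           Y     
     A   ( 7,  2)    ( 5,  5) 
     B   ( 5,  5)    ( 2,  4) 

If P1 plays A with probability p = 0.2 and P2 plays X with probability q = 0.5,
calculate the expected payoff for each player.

E[P1] = 4.0, E[P2] = 4.3

Work:
E[P1] = p·q·π₁(A,X) + p·(1-q)·π₁(A,Y) + (1-p)·q·π₁(B,X) + (1-p)·(1-q)·π₁(B,Y)
= 0.2·0.5·7 + 0.2·0.5·5 + 0.8·0.5·5 + 0.8·0.5·2
= 4.0

E[P2] = 4.3 (similar calculation)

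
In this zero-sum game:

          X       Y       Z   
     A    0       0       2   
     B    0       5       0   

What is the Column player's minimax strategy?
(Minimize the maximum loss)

Column should play X, value = 0

Work:
Column player minimizes Row's maximum payoff:
Column X: max payoff to Row = 0
Column Y: max payoff to Row = 5
Column Z: max payoff to Row = 2
Minimum is 0, achieved by column X.
Minimax strategy: X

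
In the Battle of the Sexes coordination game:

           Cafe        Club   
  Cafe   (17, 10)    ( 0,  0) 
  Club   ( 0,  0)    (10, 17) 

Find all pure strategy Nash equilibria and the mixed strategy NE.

Pure NE: (Cafe, Cafe) and (Club, Club); Mixed NE: p = 0.6296, q = 0.3704

Work:
Check pure NE:
(Cafe, Cafe): (17, 10) - no unilateral deviation beneficial
(Club, Club): (10, 17) - no unilateral deviation beneficial
Mixed NE: P1 plays Cafe with p = 0.6296, P2 plays Cafe with q = 0.3704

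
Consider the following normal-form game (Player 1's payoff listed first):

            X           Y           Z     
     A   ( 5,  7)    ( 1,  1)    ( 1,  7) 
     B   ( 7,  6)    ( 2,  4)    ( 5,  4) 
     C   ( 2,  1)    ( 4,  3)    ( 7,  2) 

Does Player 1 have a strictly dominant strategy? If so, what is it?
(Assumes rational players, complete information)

No strictly dominant strategy exists for Player 1

Work:
A strategy strictly dominates another if it gives a strictly higher payoff against every opponent action. Compare each pair of P1's strategies column-by-column:
  A vs B: [5 vs 7, 1 vs 2, 1 vs 5] → A does not strictly dominate B (column X: 5 ≤ 7)
  A vs C: [5 vs 2, 1 vs 4, 1 vs 7] → A does not strictly dominate C (column Y: 1 ≤ 4)
  B vs A: [7 vs 5, 2 vs 1, 5 vs 1] → B strictly dominates A
  B vs C: [7 vs 2, 2 vs 4, 5 vs 7] → B does not strictly dominate C (column Y: 2 ≤ 4)
  C vs A: [2 vs 5, 4 vs 1, 7 vs 1] → C does not strictly dominate A (column X: 2 ≤ 5)
  C vs B: [2 vs 7, 4 vs 2, 7 vs 5] → C does not strictly dominate B (column X: 2 ≤ 7)
No single strategy strictly dominates all others → no strictly dominant strategy.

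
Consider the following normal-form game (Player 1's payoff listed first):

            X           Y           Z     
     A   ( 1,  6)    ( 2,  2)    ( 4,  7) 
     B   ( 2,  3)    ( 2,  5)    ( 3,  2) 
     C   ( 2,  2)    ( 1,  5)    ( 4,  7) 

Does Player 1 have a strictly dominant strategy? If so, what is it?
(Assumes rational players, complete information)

No strictly dominant strategy exists for Player 1

Work:
A strategy strictly dominates another if it gives a strictly higher payoff against every opponent action. Compare each pair of P1's strategies column-by-column:
  A vs B: [1 vs 2, 2 vs 2, 4 vs 3] → A does not strictly dominate B (column X: 1 ≤ 2)
  A vs C: [1 vs 2, 2 vs 1, 4 vs 4] → A does not strictly dominate C (column X: 1 ≤ 2)
  B vs A: [2 vs 1, 2 vs 2, 3 vs 4] → B does not strictly dominate A (column Y: 2 ≤ 2)
  B vs C: [2 vs 2, 2 vs 1, 3 vs 4] → B does not strictly dominate C (column X: 2 ≤ 2)
  C vs A: [2 vs 1, 1 vs 2, 4 vs 4] → C does not strictly dominate A (column Y: 1 ≤ 2)
  C vs B: [2 vs 2, 1 vs 2, 4 vs 3] → C does not strictly dominate B (column X: 2 ≤ 2)
No single strategy strictly dominates all others → no strictly dominant strategy.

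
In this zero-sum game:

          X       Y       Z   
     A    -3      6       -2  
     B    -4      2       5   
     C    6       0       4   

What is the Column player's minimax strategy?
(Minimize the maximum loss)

Column should play Z, value = 5

Work:
Column player minimizes Row's maximum payoff:
Column X: max payoff to Row = 6
Column Y: max payoff to Row = 6
Column Z: max payoff to Row = 5
Minimum is 5, achieved by column Z.
Minimax strategy: Z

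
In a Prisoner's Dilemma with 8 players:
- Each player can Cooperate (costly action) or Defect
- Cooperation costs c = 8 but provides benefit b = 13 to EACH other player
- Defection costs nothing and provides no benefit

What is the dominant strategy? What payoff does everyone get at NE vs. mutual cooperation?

Dominant: Defect; NE payoff = 0; Coop payoff = 83

Work:
Defect dominates (saves cost c = 8, benefit to others is external)
NE: All defect → everyone gets 0
If all cooperate: each receives (7)×13 - 8 = 83
Social dilemma: 83 > 0 but NE gives 0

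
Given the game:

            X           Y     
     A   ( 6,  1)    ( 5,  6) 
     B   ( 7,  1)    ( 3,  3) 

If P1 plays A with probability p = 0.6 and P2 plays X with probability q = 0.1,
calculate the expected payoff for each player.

E[P1] = 4.42, E[P2] = 4.42

Work:
E[P1] = p·q·π₁(A,X) + p·(1-q)·π₁(A,Y) + (1-p)·q·π₁(B,X) + (1-p)·(1-q)·π₁(B,Y)
= 0.6·0.1·6 + 0.6·0.9·5 + 0.4·0.1·7 + 0.4·0.9·3
= 4.42

E[P2] = 4.42 (similar calculation)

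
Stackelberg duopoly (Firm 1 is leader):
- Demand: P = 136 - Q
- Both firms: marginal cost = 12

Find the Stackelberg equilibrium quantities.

q₁* (leader) = 62.0, q₂* (follower) = 31.0

Work:
Follower's reaction: q₂ = (a - c - q₁)/2
Leader substitutes: π₁ = q₁·(a - q₁ - (a-c-q₁)/2 - c)
FOC: q₁* = (136 - 12)/2 = 62.00
Then: q₂* = (136 - 12 - 62.0)/2 = 31.00
Leader has first-mover advantage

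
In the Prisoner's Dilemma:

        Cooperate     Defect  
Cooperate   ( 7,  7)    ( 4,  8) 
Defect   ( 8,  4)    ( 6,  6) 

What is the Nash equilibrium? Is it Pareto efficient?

(Defect, Defect) is NE; not Pareto efficient

Work:
Defect dominates Cooperate for both players:
If P2 cooperates: Defect (8) > Cooperate (7)
If P2 defects: Defect (6) > Cooperate (4)
NE: (Defect, Defect) with payoff (6, 6)
But (Cooperate, Cooperate) = (7, 7) Pareto dominates (6, 6)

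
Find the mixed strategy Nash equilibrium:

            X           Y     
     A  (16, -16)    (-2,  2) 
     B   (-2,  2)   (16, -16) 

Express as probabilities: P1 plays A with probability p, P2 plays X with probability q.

p = 0.5, q = 0.5

Work:
Find probabilities that make opponent indifferent:
P2 chooses q to make P1 indifferent between A and B
P1 chooses p to make P2 indifferent between X and Y
Mixed NE: P1 plays (A: 0.5, B: 0.5), P2 plays (X: 0.5, Y: 0.5)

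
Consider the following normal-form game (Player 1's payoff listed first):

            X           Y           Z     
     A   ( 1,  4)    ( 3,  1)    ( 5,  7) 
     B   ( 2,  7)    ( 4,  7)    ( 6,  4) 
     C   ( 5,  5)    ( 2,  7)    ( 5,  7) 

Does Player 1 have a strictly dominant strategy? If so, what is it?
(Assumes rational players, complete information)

No strictly dominant strategy exists for Player 1

Work:
A strategy strictly dominates another if it gives a strictly higher payoff against every opponent action. Compare each pair of P1's strategies column-by-column:
  A vs B: [1 vs 2, 3 vs 4, 5 vs 6] → A does not strictly dominate B (column X: 1 ≤ 2)
  A vs C: [1 vs 5, 3 vs 2, 5 vs 5] → A does not strictly dominate C (column X: 1 ≤ 5)
  B vs A: [2 vs 1, 4 vs 3, 6 vs 5] → B strictly dominates A
  B vs C: [2 vs 5, 4 vs 2, 6 vs 5] → B does not strictly dominate C (column X: 2 ≤ 5)
  C vs A: [5 vs 1, 2 vs 3, 5 vs 5] → C does not strictly dominate A (column Y: 2 ≤ 3)
  C vs B: [5 vs 2, 2 vs 4, 5 vs 6] → C does not strictly dominate B (column Y: 2 ≤ 4)
No single strategy strictly dominates all others → no strictly dominant strategy.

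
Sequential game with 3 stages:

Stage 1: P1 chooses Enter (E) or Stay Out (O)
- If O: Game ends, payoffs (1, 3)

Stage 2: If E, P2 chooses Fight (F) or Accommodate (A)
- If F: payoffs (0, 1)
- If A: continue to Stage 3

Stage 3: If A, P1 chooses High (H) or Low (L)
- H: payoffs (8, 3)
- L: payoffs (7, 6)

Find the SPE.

SPE: (E, A, H); Outcome (8, 3)

Work:
Stage 3: P1 chooses H (8 vs 7)
Stage 2: P2: F->1, A->3 (anticipating H). Choose A
Stage 1: P1: O->1, E->8 (anticipating A, H). Choose E
SPE path: E -> A -> H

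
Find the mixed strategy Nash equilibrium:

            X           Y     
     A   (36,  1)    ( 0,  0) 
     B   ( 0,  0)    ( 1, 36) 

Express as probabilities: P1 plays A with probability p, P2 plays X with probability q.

p = 0.973, q = 0.027

Work:
Find probabilities that make opponent indifferent:
P2 chooses q to make P1 indifferent between A and B
P1 chooses p to make P2 indifferent between X and Y
Mixed NE: P1 plays (A: 0.973, B: 0.027), P2 plays (X: 0.027, Y: 0.973)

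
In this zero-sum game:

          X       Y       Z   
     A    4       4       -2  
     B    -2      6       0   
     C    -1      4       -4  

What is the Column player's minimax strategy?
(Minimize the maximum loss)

Column should play Z, value = 0

Work:
Column player minimizes Row's maximum payoff:
Column X: max payoff to Row = 4
Column Y: max payoff to Row = 6
Column Z: max payoff to Row = 0
Minimum is 0, achieved by column Z.
Minimax strategy: Z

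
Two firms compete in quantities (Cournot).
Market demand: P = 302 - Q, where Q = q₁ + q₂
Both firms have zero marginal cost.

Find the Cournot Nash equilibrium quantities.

q₁* = q₂* = 100.67; P* = 100.67

Work:
Profit: π_i = P·q_i = (a - q_i - q_j)·q_i
FOC: ∂π_i/∂q_i = a - 2q_i - q_j = 0
Reaction function: q_i = (302 - q_j)/2
Symmetry: q* = 302/3 = 100.67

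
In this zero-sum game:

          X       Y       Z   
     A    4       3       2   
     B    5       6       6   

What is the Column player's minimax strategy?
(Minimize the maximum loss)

Column should play X, value = 5

Work:
Column player minimizes Row's maximum payoff:
Column X: max payoff to Row = 5
Column Y: max payoff to Row = 6
Column Z: max payoff to Row = 6
Minimum is 5, achieved by column X.
Minimax strategy: X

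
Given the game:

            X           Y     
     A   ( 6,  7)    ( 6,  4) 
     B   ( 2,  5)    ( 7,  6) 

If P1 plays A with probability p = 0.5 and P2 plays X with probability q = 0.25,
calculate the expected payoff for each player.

E[P1] = 5.875, E[P2] = 5.25

Work:
E[P1] = p·q·π₁(A,X) + p·(1-q)·π₁(A,Y) + (1-p)·q·π₁(B,X) + (1-p)·(1-q)·π₁(B,Y)
= 0.5·0.25·6 + 0.5·0.75·6 + 0.5·0.25·2 + 0.5·0.75·7
= 5.875

E[P2] = 5.25 (similar calculation)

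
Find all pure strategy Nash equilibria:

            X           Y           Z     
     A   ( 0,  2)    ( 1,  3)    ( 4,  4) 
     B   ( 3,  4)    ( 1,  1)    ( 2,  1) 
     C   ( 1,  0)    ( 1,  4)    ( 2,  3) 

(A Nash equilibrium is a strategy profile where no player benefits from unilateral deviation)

Nash equilibrium: (A, Z), (B, X), (C, Y)

Work:
Best responses:
  P1 vs X: payoffs [0, 3, 1] → best response B (payoff 3)
  P1 vs Y: payoffs [1, 1, 1] → best response A/B/C (payoff 1)
  P1 vs Z: payoffs [4, 2, 2] → best response A (payoff 4)
  P2 vs A: payoffs [2, 3, 4] → best response Z (payoff 4)
  P2 vs B: payoffs [4, 1, 1] → best response X (payoff 4)
  P2 vs C: payoffs [0, 4, 3] → best response Y (payoff 4)
Mutual best responses: (A,Z), (B,X), (C,Y) → Nash equilibria.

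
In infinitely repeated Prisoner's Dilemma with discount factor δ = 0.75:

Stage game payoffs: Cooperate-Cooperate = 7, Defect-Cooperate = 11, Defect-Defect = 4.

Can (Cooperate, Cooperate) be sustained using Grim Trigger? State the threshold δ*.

δ* = 0.5714; since δ = 0.75 ≥ 0.5714, cooperation can be sustained

Work:
For Grim Trigger:
Cooperate forever: 7/(1-δ)
Defect then punished: 11 + 4·δ/(1-δ)
Need: 7/(1-δ) ≥ 11 + 4·δ/(1-δ)
Solving: δ ≥ (T-R)/(T-P) = (11-7)/(11-4) = 0.5714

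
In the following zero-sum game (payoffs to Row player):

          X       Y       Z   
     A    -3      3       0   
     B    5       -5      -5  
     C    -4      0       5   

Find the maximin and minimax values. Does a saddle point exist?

Maximin = -3, Minimax = 3, Saddle: False

Work:
Row minimums: [-3, -5, -4] → maximin = -3
Column maximums: [5, 3, 5] → minimax = 3
No saddle point (maximin ≠ minimax). Mixed strategy needed.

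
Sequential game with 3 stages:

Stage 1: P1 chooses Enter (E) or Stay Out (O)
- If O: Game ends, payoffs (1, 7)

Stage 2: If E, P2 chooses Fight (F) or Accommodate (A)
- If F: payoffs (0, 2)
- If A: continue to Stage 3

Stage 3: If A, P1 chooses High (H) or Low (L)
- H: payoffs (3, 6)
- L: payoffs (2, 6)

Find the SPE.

SPE: (E, A, H); Outcome (3, 6)

Work:
Stage 3: P1 chooses H (3 vs 2)
Stage 2: P2: F->2, A->6 (anticipating H). Choose A
Stage 1: P1: O->1, E->3 (anticipating A, H). Choose E
SPE path: E -> A -> H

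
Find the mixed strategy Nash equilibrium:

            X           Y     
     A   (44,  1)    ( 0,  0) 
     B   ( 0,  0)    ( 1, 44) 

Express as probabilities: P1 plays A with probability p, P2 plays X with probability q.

p = 0.9778, q = 0.0222

Work:
Find probabilities that make opponent indifferent:
P2 chooses q to make P1 indifferent between A and B
P1 chooses p to make P2 indifferent between X and Y
Mixed NE: P1 plays (A: 0.9778, B: 0.0222), P2 plays (X: 0.0222, Y: 0.9778)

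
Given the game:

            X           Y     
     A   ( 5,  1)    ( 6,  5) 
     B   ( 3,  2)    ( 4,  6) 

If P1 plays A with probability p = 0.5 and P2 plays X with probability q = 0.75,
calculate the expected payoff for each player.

E[P1] = 4.25, E[P2] = 2.5

Work:
E[P1] = p·q·π₁(A,X) + p·(1-q)·π₁(A,Y) + (1-p)·q·π₁(B,X) + (1-p)·(1-q)·π₁(B,Y)
= 0.5·0.75·5 + 0.5·0.25·6 + 0.5·0.75·3 + 0.5·0.25·4
= 4.25

E[P2] = 2.5 (similar calculation)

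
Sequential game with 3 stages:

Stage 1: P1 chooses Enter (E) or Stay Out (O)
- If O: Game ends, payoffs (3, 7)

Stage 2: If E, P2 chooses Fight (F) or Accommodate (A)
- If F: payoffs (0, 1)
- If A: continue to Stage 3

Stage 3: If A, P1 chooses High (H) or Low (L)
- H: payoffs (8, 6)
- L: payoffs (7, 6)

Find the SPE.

SPE: (E, A, H); Outcome (8, 6)

Work:
Stage 3: P1 chooses H (8 vs 7)
Stage 2: P2: F->1, A->6 (anticipating H). Choose A
Stage 1: P1: O->3, E->8 (anticipating A, H). Choose E
SPE path: E -> A -> H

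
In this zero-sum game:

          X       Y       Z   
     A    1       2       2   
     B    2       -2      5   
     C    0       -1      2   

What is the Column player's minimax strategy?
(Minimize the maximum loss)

Column should play X or Y (all achieve the minimum), value = 2

Work:
Column player minimizes Row's maximum payoff:
Column X: max payoff to Row = 2
Column Y: max payoff to Row = 2
Column Z: max payoff to Row = 5
Minimum is 2, achieved by columns X, Y (tied).
Each of X or Y is a minimax strategy.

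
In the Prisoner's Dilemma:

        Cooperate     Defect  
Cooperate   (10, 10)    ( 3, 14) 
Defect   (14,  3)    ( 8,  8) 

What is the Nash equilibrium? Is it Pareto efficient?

(Defect, Defect) is NE; not Pareto efficient

Work:
Defect dominates Cooperate for both players:
If P2 cooperates: Defect (14) > Cooperate (10)
If P2 defects: Defect (8) > Cooperate (3)
NE: (Defect, Defect) with payoff (8, 8)
But (Cooperate, Cooperate) = (10, 10) Pareto dominates (8, 8)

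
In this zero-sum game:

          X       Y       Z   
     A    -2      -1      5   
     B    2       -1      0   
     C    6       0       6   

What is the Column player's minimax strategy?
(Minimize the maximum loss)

Column should play Y, value = 0

Work:
Column player minimizes Row's maximum payoff:
Column X: max payoff to Row = 6
Column Y: max payoff to Row = 0
Column Z: max payoff to Row = 6
Minimum is 0, achieved by column Y.
Minimax strategy: Y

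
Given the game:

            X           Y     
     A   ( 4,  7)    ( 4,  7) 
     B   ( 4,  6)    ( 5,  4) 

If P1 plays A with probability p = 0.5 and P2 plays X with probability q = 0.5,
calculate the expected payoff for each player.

E[P1] = 4.25, E[P2] = 6.0

Work:
E[P1] = p·q·π₁(A,X) + p·(1-q)·π₁(A,Y) + (1-p)·q·π₁(B,X) + (1-p)·(1-q)·π₁(B,Y)
= 0.5·0.5·4 + 0.5·0.5·4 + 0.5·0.5·4 + 0.5·0.5·5
= 4.25

E[P2] = 6.0 (similar calculation)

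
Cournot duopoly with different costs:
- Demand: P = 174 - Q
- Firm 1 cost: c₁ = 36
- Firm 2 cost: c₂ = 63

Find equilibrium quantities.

q₁* = 55.0, q₂* = 28.0

Work:
Reaction: q₁ = (174 - 36 - q₂)/2
Reaction: q₂ = (174 - 63 - q₁)/2
Solve simultaneously:
q₁* = (174 - 2×36 + 63)/3 = 55.0
q₂* = (174 - 2×63 + 36)/3 = 28.0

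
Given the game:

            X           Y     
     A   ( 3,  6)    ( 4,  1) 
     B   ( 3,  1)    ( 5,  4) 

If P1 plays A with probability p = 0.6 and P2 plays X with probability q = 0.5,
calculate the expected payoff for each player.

E[P1] = 3.7, E[P2] = 3.1

Work:
E[P1] = p·q·π₁(A,X) + p·(1-q)·π₁(A,Y) + (1-p)·q·π₁(B,X) + (1-p)·(1-q)·π₁(B,Y)
= 0.6·0.5·3 + 0.6·0.5·4 + 0.4·0.5·3 + 0.4·0.5·5
= 3.7

E[P2] = 3.1 (similar calculation)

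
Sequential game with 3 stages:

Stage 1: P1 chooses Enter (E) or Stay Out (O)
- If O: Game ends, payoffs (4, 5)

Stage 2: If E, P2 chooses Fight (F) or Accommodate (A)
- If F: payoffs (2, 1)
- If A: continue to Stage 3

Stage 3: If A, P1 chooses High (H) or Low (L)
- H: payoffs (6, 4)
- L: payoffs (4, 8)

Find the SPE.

SPE: (E, A, H); Outcome (6, 4)

Work:
Stage 3: P1 chooses H (6 vs 4)
Stage 2: P2: F->1, A->4 (anticipating H). Choose A
Stage 1: P1: O->4, E->6 (anticipating A, H). Choose E
SPE path: E -> A -> H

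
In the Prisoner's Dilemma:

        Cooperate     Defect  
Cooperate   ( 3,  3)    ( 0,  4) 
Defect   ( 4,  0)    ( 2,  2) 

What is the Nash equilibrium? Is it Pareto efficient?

(Defect, Defect) is NE; not Pareto efficient

Work:
Defect dominates Cooperate for both players:
If P2 cooperates: Defect (4) > Cooperate (3)
If P2 defects: Defect (2) > Cooperate (0)
NE: (Defect, Defect) with payoff (2, 2)
But (Cooperate, Cooperate) = (3, 3) Pareto dominates (2, 2)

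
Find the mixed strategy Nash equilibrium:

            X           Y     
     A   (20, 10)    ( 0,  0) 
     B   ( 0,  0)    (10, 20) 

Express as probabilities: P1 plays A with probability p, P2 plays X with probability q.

p = 0.6667, q = 0.3333

Work:
Find probabilities that make opponent indifferent:
P2 chooses q to make P1 indifferent between A and B
P1 chooses p to make P2 indifferent between X and Y
Mixed NE: P1 plays (A: 0.6667, B: 0.3333), P2 plays (X: 0.3333, Y: 0.6667)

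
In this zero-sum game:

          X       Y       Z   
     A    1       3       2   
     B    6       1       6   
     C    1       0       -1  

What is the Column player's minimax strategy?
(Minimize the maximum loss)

Column should play Y, value = 3

Work:
Column player minimizes Row's maximum payoff:
Column X: max payoff to Row = 6
Column Y: max payoff to Row = 3
Column Z: max payoff to Row = 6
Minimum is 3, achieved by column Y.
Minimax strategy: Y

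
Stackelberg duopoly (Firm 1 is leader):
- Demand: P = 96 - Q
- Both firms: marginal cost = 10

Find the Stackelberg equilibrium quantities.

q₁* (leader) = 43.0, q₂* (follower) = 21.5

Work:
Follower's reaction: q₂ = (a - c - q₁)/2
Leader substitutes: π₁ = q₁·(a - q₁ - (a-c-q₁)/2 - c)
FOC: q₁* = (96 - 10)/2 = 43.00
Then: q₂* = (96 - 10 - 43.0)/2 = 21.50
Leader has first-mover advantage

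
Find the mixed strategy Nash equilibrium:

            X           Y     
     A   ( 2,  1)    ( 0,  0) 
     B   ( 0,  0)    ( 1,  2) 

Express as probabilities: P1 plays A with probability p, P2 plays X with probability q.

p = 0.6667, q = 0.3333

Work:
Find probabilities that make opponent indifferent:
P2 chooses q to make P1 indifferent between A and B
P1 chooses p to make P2 indifferent between X and Y
Mixed NE: P1 plays (A: 0.6667, B: 0.3333), P2 plays (X: 0.3333, Y: 0.6667)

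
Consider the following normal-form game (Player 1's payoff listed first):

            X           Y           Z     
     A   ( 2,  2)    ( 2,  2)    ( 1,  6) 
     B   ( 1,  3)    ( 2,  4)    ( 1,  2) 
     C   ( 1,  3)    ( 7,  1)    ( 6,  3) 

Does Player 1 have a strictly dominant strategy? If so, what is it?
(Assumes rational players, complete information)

No strictly dominant strategy exists for Player 1

Work:
A strategy strictly dominates another if it gives a strictly higher payoff against every opponent action. Compare each pair of P1's strategies column-by-column:
  A vs B: [2 vs 1, 2 vs 2, 1 vs 1] → A does not strictly dominate B (column Y: 2 ≤ 2)
  A vs C: [2 vs 1, 2 vs 7, 1 vs 6] → A does not strictly dominate C (column Y: 2 ≤ 7)
  B vs A: [1 vs 2, 2 vs 2, 1 vs 1] → B does not strictly dominate A (column X: 1 ≤ 2)
  B vs C: [1 vs 1, 2 vs 7, 1 vs 6] → B does not strictly dominate C (column X: 1 ≤ 1)
  C vs A: [1 vs 2, 7 vs 2, 6 vs 1] → C does not strictly dominate A (column X: 1 ≤ 2)
  C vs B: [1 vs 1, 7 vs 2, 6 vs 1] → C does not strictly dominate B (column X: 1 ≤ 1)
No single strategy strictly dominates all others → no strictly dominant strategy.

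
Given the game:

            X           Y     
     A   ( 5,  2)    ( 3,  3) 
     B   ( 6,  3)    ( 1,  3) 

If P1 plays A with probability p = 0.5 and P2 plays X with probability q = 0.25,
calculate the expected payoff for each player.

E[P1] = 2.875, E[P2] = 2.875

Work:
E[P1] = p·q·π₁(A,X) + p·(1-q)·π₁(A,Y) + (1-p)·q·π₁(B,X) + (1-p)·(1-q)·π₁(B,Y)
= 0.5·0.25·5 + 0.5·0.75·3 + 0.5·0.25·6 + 0.5·0.75·1
= 2.875

E[P2] = 2.875 (similar calculation)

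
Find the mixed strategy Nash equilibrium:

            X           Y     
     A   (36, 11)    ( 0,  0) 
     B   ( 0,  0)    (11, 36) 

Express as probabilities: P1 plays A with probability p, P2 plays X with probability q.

p = 0.766, q = 0.234

Work:
Find probabilities that make opponent indifferent:
P2 chooses q to make P1 indifferent between A and B
P1 chooses p to make P2 indifferent between X and Y
Mixed NE: P1 plays (A: 0.766, B: 0.234), P2 plays (X: 0.234, Y: 0.766)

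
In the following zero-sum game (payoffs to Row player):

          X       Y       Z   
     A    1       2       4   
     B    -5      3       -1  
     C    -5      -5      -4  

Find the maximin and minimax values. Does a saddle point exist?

Maximin = 1, Minimax = 1, Saddle: True

Work:
Row minimums: [1, -5, -5] → maximin = 1
Column maximums: [1, 3, 4] → minimax = 1
Saddle point exists! Game value = 1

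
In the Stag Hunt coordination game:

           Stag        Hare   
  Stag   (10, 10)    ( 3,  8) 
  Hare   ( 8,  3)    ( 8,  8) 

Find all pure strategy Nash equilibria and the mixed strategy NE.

Pure NE: (Stag, Stag) and (Hare, Hare); Mixed NE: p = 0.7143, q = 0.7143

Work:
Check pure NE:
(Stag, Stag): (10, 10) - no unilateral deviation beneficial
(Hare, Hare): (8, 8) - no unilateral deviation beneficial
Mixed NE: P1 plays Stag with p = 0.7143, P2 plays Stag with q = 0.7143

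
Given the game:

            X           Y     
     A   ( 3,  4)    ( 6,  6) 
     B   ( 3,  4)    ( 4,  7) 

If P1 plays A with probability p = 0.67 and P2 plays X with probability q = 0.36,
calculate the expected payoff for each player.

E[P1] = 4.4976, E[P2] = 5.4912

Work:
E[P1] = p·q·π₁(A,X) + p·(1-q)·π₁(A,Y) + (1-p)·q·π₁(B,X) + (1-p)·(1-q)·π₁(B,Y)
= 0.67·0.36·3 + 0.67·0.64·6 + 0.33·0.36·3 + 0.33·0.64·4
= 4.4976

E[P2] = 5.4912 (similar calculation)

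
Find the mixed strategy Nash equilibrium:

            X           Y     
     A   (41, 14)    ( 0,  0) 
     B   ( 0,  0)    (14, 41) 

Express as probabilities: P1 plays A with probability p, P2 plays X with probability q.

p = 0.7455, q = 0.2545

Work:
Find probabilities that make opponent indifferent:
P2 chooses q to make P1 indifferent between A and B
P1 chooses p to make P2 indifferent between X and Y
Mixed NE: P1 plays (A: 0.7455, B: 0.2545), P2 plays (X: 0.2545, Y: 0.7455)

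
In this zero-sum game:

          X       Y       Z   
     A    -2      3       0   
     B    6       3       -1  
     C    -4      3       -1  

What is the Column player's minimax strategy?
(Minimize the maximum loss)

Column should play Z, value = 0

Work:
Column player minimizes Row's maximum payoff:
Column X: max payoff to Row = 6
Column Y: max payoff to Row = 3
Column Z: max payoff to Row = 0
Minimum is 0, achieved by column Z.
Minimax strategy: Z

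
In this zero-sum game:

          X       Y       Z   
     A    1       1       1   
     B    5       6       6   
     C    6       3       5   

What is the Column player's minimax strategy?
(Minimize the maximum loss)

Column should play X or Y or Z (all achieve the minimum), value = 6

Work:
Column player minimizes Row's maximum payoff:
Column X: max payoff to Row = 6
Column Y: max payoff to Row = 6
Column Z: max payoff to Row = 6
Minimum is 6, achieved by columns X, Y, Z (tied).
Each of X or Y or Z is a minimax strategy.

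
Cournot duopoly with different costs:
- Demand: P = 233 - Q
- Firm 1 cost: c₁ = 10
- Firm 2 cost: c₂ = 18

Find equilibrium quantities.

q₁* = 77.0, q₂* = 69.0

Work:
Reaction: q₁ = (233 - 10 - q₂)/2
Reaction: q₂ = (233 - 18 - q₁)/2
Solve simultaneously:
q₁* = (233 - 2×10 + 18)/3 = 77.0
q₂* = (233 - 2×18 + 10)/3 = 69.0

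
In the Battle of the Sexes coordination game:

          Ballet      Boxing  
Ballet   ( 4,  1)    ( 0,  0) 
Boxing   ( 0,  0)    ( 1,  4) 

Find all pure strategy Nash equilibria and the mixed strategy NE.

Pure NE: (Ballet, Ballet) and (Boxing, Boxing); Mixed NE: p = 0.8, q = 0.2

Work:
Check pure NE:
(Ballet, Ballet): (4, 1) - no unilateral deviation beneficial
(Boxing, Boxing): (1, 4) - no unilateral deviation beneficial
Mixed NE: P1 plays Ballet with p = 0.8, P2 plays Ballet with q = 0.2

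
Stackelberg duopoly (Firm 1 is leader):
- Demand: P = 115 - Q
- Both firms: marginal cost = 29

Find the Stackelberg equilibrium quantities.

q₁* (leader) = 43.0, q₂* (follower) = 21.5

Work:
Follower's reaction: q₂ = (a - c - q₁)/2
Leader substitutes: π₁ = q₁·(a - q₁ - (a-c-q₁)/2 - c)
FOC: q₁* = (115 - 29)/2 = 43.00
Then: q₂* = (115 - 29 - 43.0)/2 = 21.50
Leader has first-mover advantage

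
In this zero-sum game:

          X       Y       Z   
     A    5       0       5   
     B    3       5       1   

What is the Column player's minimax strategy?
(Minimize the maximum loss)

Column should play X or Y or Z (all achieve the minimum), value = 5

Work:
Column player minimizes Row's maximum payoff:
Column X: max payoff to Row = 5
Column Y: max payoff to Row = 5
Column Z: max payoff to Row = 5
Minimum is 5, achieved by columns X, Y, Z (tied).
Each of X or Y or Z is a minimax strategy.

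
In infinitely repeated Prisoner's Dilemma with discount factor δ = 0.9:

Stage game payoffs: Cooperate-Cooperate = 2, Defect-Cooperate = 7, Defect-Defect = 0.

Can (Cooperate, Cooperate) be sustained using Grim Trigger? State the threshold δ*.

δ* = 0.7143; since δ = 0.9 ≥ 0.7143, cooperation can be sustained

Work:
For Grim Trigger:
Cooperate forever: 2/(1-δ)
Defect then punished: 7 + 0·δ/(1-δ)
Need: 2/(1-δ) ≥ 7 + 0·δ/(1-δ)
Solving: δ ≥ (T-R)/(T-P) = (7-2)/(7-0) = 0.7143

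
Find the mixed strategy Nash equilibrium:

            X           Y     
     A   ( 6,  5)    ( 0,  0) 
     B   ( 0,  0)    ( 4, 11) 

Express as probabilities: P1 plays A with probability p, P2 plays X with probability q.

p = 0.6875, q = 0.4

Work:
Find probabilities that make opponent indifferent:
P2 chooses q to make P1 indifferent between A and B
P1 chooses p to make P2 indifferent between X and Y
Mixed NE: P1 plays (A: 0.6875, B: 0.3125), P2 plays (X: 0.4, Y: 0.6)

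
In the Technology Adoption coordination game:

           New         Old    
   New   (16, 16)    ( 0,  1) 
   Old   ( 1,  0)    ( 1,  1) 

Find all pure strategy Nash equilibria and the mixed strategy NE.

Pure NE: (New, New) and (Old, Old); Mixed NE: p = 0.0625, q = 0.0625

Work:
Check pure NE:
(New, New): (16, 16) - no unilateral deviation beneficial
(Old, Old): (1, 1) - no unilateral deviation beneficial
Mixed NE: P1 plays New with p = 0.0625, P2 plays New with q = 0.0625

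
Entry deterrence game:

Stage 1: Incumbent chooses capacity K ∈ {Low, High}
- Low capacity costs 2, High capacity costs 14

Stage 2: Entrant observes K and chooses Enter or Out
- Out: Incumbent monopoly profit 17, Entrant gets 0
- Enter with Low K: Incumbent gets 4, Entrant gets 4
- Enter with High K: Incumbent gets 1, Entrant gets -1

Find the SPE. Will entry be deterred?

SPE: (High, Enter|Low, Out|High); Entry deterred. Incumbent net profit = 3

Work:
After Low K: Entrant enters (4 > 0)
After High K: Entrant stays out (-1 < 0)
Incumbent: Low → 4−2=2, High → 17−14=3
Incumbent chooses High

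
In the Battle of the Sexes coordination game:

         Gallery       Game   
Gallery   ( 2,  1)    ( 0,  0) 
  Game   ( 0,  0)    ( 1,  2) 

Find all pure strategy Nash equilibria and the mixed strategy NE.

Pure NE: (Gallery, Gallery) and (Game, Game); Mixed NE: p = 0.6667, q = 0.3333

Work:
Check pure NE:
(Gallery, Gallery): (2, 1) - no unilateral deviation beneficial
(Game, Game): (1, 2) - no unilateral deviation beneficial
Mixed NE: P1 plays Gallery with p = 0.6667, P2 plays Gallery with q = 0.3333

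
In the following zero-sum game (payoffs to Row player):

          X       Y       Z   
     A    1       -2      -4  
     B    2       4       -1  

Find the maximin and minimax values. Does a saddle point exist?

Maximin = -1, Minimax = -1, Saddle: True

Work:
Row minimums: [-4, -1] → maximin = -1
Column maximums: [2, 4, -1] → minimax = -1
Saddle point exists! Game value = -1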